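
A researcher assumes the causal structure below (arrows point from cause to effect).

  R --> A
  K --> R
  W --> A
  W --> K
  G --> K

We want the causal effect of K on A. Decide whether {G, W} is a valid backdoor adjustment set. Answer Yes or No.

Backdoor paths from K to A (paths whose first edge points into K):
  P1: K <- W -> A
Condition 1 (no descendant of K in the set): holds — descendants of K are {A, R}; none are in {G, W}.
Condition 2 (every backdoor path blocked by {G, W}):
  P1: blocked at fork node W ∈ conditioning set.
{G, W} satisfies the backdoor criterion.

Yes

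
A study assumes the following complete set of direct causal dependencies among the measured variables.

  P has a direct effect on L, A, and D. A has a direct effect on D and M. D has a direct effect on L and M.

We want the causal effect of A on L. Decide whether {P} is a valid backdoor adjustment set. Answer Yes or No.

Yes

Backdoor paths from A to L (paths whose first edge points into A):
  P1: A <- P -> D -> L
  P2: A <- P -> L
Condition 1 (no descendant of A in the set): holds — descendants of A are {D, L, M}; none are in {P}.
Condition 2 (every backdoor path blocked by {P}):
  P1: blocked at fork node P ∈ conditioning set.
  P2: blocked at fork node P ∈ conditioning set.
{P} satisfies the backdoor criterion.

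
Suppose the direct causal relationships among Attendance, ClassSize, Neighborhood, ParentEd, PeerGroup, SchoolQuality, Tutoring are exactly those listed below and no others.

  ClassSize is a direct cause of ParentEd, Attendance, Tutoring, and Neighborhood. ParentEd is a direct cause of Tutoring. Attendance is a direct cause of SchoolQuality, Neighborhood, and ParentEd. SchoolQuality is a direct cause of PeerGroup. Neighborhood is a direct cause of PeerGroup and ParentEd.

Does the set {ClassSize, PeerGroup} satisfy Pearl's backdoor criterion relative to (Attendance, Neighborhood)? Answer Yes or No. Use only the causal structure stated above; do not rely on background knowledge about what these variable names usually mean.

Backdoor paths from Attendance to Neighborhood (paths whose first edge points into Attendance):
  P1: Attendance <- ClassSize -> Neighborhood
  P2: Attendance <- ClassSize -> ParentEd <- Neighborhood
  P3: Attendance <- ClassSize -> Tutoring <- ParentEd <- Neighborhood
Condition 1 (no descendant of Attendance in the set): FAILS — PeerGroup is a descendant of Attendance.
Condition 2 (every backdoor path blocked by {ClassSize, PeerGroup}):
  P1: blocked at fork node ClassSize ∈ conditioning set.
  P2: blocked at fork node ClassSize ∈ conditioning set.
  P3: blocked at fork node ClassSize ∈ conditioning set.
{ClassSize, PeerGroup} does not satisfy the backdoor criterion.

No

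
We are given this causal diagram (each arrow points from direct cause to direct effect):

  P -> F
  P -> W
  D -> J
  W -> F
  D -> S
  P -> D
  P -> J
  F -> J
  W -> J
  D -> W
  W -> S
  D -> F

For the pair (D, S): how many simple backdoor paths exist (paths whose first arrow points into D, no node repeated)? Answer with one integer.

A backdoor path from D to S is any simple undirected path whose first edge points into D (i.e. leaves D via a parent).
Parents of D: {P}.
Enumerating:
  P1: D <- P -> W -> S
  P2: D <- P -> F <- W -> S
  P3: D <- P -> F -> J <- W -> S
  P4: D <- P -> J <- W -> S
  P5: D <- P -> J <- F <- W -> S
That exhausts the simple backdoor paths. Count: 5.

5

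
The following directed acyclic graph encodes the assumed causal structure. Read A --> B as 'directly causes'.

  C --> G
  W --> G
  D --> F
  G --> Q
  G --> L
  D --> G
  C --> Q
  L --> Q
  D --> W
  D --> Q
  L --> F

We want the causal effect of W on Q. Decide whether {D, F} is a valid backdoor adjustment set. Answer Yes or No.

No

Backdoor paths from W to Q (paths whose first edge points into W):
  P1: W <- D -> G <- C -> Q
  P2: W <- D -> G -> L -> Q
  P3: W <- D -> G -> Q
  P4: W <- D -> Q
  P5: W <- D -> F <- L <- G <- C -> Q
  P6: W <- D -> F <- L <- G -> Q
  P7: W <- D -> F <- L -> Q
Condition 1 (no descendant of W in the set): FAILS — F is a descendant of W.
Condition 2 (every backdoor path blocked by {D, F}):
  P1: blocked at fork node D ∈ conditioning set.
  P2: blocked at fork node D ∈ conditioning set.
  P3: blocked at fork node D ∈ conditioning set.
  P4: blocked at fork node D ∈ conditioning set.
  P5: blocked at fork node D ∈ conditioning set.
  P6: blocked at fork node D ∈ conditioning set.
  P7: blocked at fork node D ∈ conditioning set.
{D, F} does not satisfy the backdoor criterion.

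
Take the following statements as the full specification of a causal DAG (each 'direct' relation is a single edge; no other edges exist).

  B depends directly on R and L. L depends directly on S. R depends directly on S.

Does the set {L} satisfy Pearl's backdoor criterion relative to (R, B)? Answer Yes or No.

Backdoor paths from R to B (paths whose first edge points into R):
  P1: R <- S -> L -> B
Condition 1 (no descendant of R in the set): holds — descendants of R are {B}; none are in {L}.
Condition 2 (every backdoor path blocked by {L}):
  P1: blocked at chain node L ∈ conditioning set.
{L} satisfies the backdoor criterion.

Yes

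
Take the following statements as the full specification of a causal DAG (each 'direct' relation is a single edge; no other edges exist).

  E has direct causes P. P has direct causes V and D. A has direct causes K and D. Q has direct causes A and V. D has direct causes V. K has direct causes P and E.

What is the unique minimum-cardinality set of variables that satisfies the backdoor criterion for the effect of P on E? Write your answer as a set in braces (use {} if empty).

{}

Variables eligible for adjustment (non-descendants of P, excluding P and E): {D, V}.
Backdoor paths from P to E:
  P1: P <- V -> D -> A <- K <- E
  P2: P <- V -> Q <- A <- K <- E
  P3: P <- D <- V -> Q <- A <- K <- E
  P4: P <- D -> A <- K <- E
Each backdoor path contains an unconditioned collider, so every path is already blocked with the empty conditioning set:
  P1: blocked at collider A (neither it nor any descendant is in the conditioning set).
  P2: blocked at collider Q (neither it nor any descendant is in the conditioning set).
  P3: blocked at collider Q (neither it nor any descendant is in the conditioning set).
  P4: blocked at collider A (neither it nor any descendant is in the conditioning set).
The empty set is therefore the unique smallest valid set.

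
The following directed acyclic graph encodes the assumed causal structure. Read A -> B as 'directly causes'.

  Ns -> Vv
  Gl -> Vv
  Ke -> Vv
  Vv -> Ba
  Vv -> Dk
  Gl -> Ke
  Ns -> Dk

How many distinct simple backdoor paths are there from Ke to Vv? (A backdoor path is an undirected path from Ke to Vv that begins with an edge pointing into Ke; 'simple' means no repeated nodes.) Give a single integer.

A backdoor path from Ke to Vv is any simple undirected path whose first edge points into Ke (i.e. leaves Ke via a parent).
Parents of Ke: {Gl}.
Enumerating:
  P1: Ke <- Gl -> Vv
That exhausts the simple backdoor paths. Count: 1.

1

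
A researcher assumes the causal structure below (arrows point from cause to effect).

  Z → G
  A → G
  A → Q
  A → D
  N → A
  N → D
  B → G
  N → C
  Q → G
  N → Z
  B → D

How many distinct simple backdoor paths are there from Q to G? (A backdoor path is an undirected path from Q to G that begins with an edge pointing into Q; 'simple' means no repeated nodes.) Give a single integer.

5

A backdoor path from Q to G is any simple undirected path whose first edge points into Q (i.e. leaves Q via a parent).
Parents of Q: {A}.
Enumerating:
  P1: Q <- A <- N -> Z -> G
  P2: Q <- A <- N -> D <- B -> G
  P3: Q <- A -> G
  P4: Q <- A -> D <- N -> Z -> G
  P5: Q <- A -> D <- B -> G
That exhausts the simple backdoor paths. Count: 5.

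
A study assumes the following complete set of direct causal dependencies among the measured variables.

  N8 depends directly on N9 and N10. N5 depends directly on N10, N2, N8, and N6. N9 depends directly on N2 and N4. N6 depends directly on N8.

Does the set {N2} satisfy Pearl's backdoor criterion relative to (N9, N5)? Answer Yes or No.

Yes

Backdoor paths from N9 to N5 (paths whose first edge points into N9):
  P1: N9 <- N2 -> N5
Condition 1 (no descendant of N9 in the set): holds — descendants of N9 are {N5, N6, N8}; none are in {N2}.
Condition 2 (every backdoor path blocked by {N2}):
  P1: blocked at fork node N2 ∈ conditioning set.
{N2} satisfies the backdoor criterion.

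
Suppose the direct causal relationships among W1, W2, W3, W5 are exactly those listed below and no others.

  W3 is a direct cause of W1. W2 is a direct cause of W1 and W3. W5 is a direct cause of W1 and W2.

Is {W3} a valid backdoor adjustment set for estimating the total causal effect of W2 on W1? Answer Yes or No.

No

Backdoor paths from W2 to W1 (paths whose first edge points into W2):
  P1: W2 <- W5 -> W1
Condition 1 (no descendant of W2 in the set): FAILS — W3 is a descendant of W2.
Condition 2 (every backdoor path blocked by {W3}):
  P1: open — no interior node is in the conditioning set.
{W3} does not satisfy the backdoor criterion.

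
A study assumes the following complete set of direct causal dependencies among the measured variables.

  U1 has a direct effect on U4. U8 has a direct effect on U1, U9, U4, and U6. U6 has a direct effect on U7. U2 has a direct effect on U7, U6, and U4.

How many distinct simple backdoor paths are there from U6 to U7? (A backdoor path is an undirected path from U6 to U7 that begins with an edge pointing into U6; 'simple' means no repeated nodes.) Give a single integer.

A backdoor path from U6 to U7 is any simple undirected path whose first edge points into U6 (i.e. leaves U6 via a parent).
Parents of U6: {U2, U8}.
Enumerating:
  P1: U6 <- U8 -> U1 -> U4 <- U2 -> U7
  P2: U6 <- U8 -> U4 <- U2 -> U7
  P3: U6 <- U2 -> U7
That exhausts the simple backdoor paths. Count: 3.

3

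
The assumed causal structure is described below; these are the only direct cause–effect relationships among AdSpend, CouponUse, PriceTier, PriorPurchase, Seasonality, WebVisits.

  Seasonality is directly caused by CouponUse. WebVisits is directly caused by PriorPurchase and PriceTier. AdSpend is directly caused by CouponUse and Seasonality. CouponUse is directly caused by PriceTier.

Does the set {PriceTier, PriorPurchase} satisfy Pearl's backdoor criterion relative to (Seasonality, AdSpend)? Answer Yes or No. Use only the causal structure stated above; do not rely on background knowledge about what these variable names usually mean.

Backdoor paths from Seasonality to AdSpend (paths whose first edge points into Seasonality):
  P1: Seasonality <- CouponUse -> AdSpend
Condition 1 (no descendant of Seasonality in the set): holds — descendants of Seasonality are {AdSpend}; none are in {PriceTier, PriorPurchase}.
Condition 2 (every backdoor path blocked by {PriceTier, PriorPurchase}):
  P1: open — no interior node is in the conditioning set.
{PriceTier, PriorPurchase} does not satisfy the backdoor criterion.

No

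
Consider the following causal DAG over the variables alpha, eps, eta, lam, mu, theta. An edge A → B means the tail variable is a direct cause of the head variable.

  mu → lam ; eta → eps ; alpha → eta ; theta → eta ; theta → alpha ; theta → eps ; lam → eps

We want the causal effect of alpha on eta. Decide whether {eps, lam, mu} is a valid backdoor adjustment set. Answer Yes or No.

No

Backdoor paths from alpha to eta (paths whose first edge points into alpha):
  P1: alpha <- theta -> eta
  P2: alpha <- theta -> eps <- eta
Condition 1 (no descendant of alpha in the set): FAILS — eps is a descendant of alpha.
Condition 2 (every backdoor path blocked by {eps, lam, mu}):
  P1: open — no interior node is in the conditioning set.
  P2: open — collider(s) eps are conditioned on (or have a conditioned descendant) and no non-collider on the path is in the set.
{eps, lam, mu} does not satisfy the backdoor criterion.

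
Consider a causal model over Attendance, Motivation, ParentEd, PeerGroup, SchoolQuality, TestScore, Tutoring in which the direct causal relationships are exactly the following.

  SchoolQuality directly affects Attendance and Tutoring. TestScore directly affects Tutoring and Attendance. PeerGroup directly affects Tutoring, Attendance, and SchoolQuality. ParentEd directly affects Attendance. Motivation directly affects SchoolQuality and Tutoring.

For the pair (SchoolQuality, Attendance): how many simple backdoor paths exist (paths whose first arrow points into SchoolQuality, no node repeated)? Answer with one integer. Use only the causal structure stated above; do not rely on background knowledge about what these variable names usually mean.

A backdoor path from SchoolQuality to Attendance is any simple undirected path whose first edge points into SchoolQuality (i.e. leaves SchoolQuality via a parent).
Parents of SchoolQuality: {Motivation, PeerGroup}.
Enumerating:
  P1: SchoolQuality <- PeerGroup -> Tutoring <- TestScore -> Attendance
  P2: SchoolQuality <- PeerGroup -> Attendance
  P3: SchoolQuality <- Motivation -> Tutoring <- PeerGroup -> Attendance
  P4: SchoolQuality <- Motivation -> Tutoring <- TestScore -> Attendance
That exhausts the simple backdoor paths. Count: 4.

4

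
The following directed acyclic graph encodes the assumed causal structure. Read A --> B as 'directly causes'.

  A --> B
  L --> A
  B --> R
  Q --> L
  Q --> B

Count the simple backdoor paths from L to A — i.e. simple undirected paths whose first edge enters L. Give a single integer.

1

A backdoor path from L to A is any simple undirected path whose first edge points into L (i.e. leaves L via a parent).
Parents of L: {Q}.
Enumerating:
  P1: L <- Q -> B <- A
That exhausts the simple backdoor paths. Count: 1.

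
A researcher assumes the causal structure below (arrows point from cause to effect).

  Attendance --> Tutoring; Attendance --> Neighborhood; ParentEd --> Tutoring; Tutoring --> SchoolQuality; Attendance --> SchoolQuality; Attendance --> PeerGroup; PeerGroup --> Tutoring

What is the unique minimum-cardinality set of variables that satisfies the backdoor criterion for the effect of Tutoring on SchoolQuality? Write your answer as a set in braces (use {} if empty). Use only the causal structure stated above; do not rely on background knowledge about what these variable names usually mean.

{Attendance}

Variables eligible for adjustment (non-descendants of Tutoring, excluding Tutoring and SchoolQuality): {Attendance, Neighborhood, ParentEd, PeerGroup}.
Backdoor paths from Tutoring to SchoolQuality:
  P1: Tutoring <- Attendance -> SchoolQuality
  P2: Tutoring <- PeerGroup <- Attendance -> SchoolQuality
The empty set is not sufficient: P1 (Tutoring <- Attendance -> SchoolQuality) has no collider blocking it and no conditioned non-collider, so it is open.
Try {Attendance}:
  P1: blocked at fork node Attendance ∈ conditioning set.
  P2: blocked at fork node Attendance ∈ conditioning set.
{Attendance} contains no descendant of Tutoring and blocks every backdoor path.
No other singleton works — e.g. {Neighborhood} leaves P1 open — so {Attendance} is the unique smallest valid adjustment set.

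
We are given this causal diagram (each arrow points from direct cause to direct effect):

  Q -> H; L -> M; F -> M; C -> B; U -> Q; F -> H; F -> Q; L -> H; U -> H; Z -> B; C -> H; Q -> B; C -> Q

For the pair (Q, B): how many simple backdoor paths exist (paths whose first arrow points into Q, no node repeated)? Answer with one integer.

4

A backdoor path from Q to B is any simple undirected path whose first edge points into Q (i.e. leaves Q via a parent).
Parents of Q: {C, F, U}.
Enumerating:
  P1: Q <- F -> M <- L -> H <- C -> B
  P2: Q <- F -> H <- C -> B
  P3: Q <- U -> H <- C -> B
  P4: Q <- C -> B
That exhausts the simple backdoor paths. Count: 4.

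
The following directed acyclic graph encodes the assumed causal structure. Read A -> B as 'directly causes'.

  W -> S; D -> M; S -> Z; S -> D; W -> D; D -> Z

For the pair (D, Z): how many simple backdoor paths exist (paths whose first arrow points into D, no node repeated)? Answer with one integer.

2

A backdoor path from D to Z is any simple undirected path whose first edge points into D (i.e. leaves D via a parent).
Parents of D: {S, W}.
Enumerating:
  P1: D <- W -> S -> Z
  P2: D <- S -> Z
That exhausts the simple backdoor paths. Count: 2.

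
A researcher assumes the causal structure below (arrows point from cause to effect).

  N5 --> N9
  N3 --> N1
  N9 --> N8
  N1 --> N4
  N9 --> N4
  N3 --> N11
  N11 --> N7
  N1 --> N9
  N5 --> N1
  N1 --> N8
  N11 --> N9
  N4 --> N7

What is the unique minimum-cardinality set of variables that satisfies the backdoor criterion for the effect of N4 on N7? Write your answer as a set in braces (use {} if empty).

{N11}

Variables eligible for adjustment (non-descendants of N4, excluding N4 and N7): {N1, N11, N3, N5, N8, N9}.
Backdoor paths from N4 to N7:
  P1: N4 <- N1 <- N3 -> N11 -> N7
  P2: N4 <- N1 <- N5 -> N9 <- N11 -> N7
  P3: N4 <- N1 -> N9 <- N11 -> N7
  P4: N4 <- N1 -> N8 <- N9 <- N11 -> N7
  P5: N4 <- N9 <- N5 -> N1 <- N3 -> N11 -> N7
  P6: N4 <- N9 <- N1 <- N3 -> N11 -> N7
  P7: N4 <- N9 <- N11 -> N7
  P8: N4 <- N9 -> N8 <- N1 <- N3 -> N11 -> N7
The empty set is not sufficient: P1 (N4 <- N1 <- N3 -> N11 -> N7) has no collider blocking it and no conditioned non-collider, so it is open.
Try {N11}:
  P1: blocked at chain node N11 ∈ conditioning set.
  P2: blocked at collider N9 (neither it nor any descendant is in the conditioning set).
  P3: blocked at collider N9 (neither it nor any descendant is in the conditioning set).
  P4: blocked at collider N8 (neither it nor any descendant is in the conditioning set).
  P5: blocked at collider N1 (neither it nor any descendant is in the conditioning set).
  P6: blocked at chain node N11 ∈ conditioning set.
  P7: blocked at fork node N11 ∈ conditioning set.
  P8: blocked at collider N8 (neither it nor any descendant is in the conditioning set).
{N11} contains no descendant of N4 and blocks every backdoor path.
No other singleton works — e.g. {N3} leaves P7 open — so {N11} is the unique smallest valid adjustment set.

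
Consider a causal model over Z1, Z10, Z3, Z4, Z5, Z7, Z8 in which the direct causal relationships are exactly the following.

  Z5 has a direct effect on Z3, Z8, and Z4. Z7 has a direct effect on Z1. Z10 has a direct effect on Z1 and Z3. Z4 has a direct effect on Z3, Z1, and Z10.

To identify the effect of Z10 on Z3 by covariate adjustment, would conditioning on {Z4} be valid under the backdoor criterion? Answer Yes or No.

Yes

Backdoor paths from Z10 to Z3 (paths whose first edge points into Z10):
  P1: Z10 <- Z4 <- Z5 -> Z3
  P2: Z10 <- Z4 -> Z3
Condition 1 (no descendant of Z10 in the set): holds — descendants of Z10 are {Z1, Z3}; none are in {Z4}.
Condition 2 (every backdoor path blocked by {Z4}):
  P1: blocked at chain node Z4 ∈ conditioning set.
  P2: blocked at fork node Z4 ∈ conditioning set.
{Z4} satisfies the backdoor criterion.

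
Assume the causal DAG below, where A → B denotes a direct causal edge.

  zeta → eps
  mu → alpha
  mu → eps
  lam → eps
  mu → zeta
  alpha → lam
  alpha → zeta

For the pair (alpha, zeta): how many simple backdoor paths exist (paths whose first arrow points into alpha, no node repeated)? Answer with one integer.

2

A backdoor path from alpha to zeta is any simple undirected path whose first edge points into alpha (i.e. leaves alpha via a parent).
Parents of alpha: {mu}.
Enumerating:
  P1: alpha <- mu -> zeta
  P2: alpha <- mu -> eps <- zeta
That exhausts the simple backdoor paths. Count: 2.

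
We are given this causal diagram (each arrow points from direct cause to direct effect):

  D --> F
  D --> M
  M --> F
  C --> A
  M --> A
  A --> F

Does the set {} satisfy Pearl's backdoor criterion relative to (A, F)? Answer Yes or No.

Backdoor paths from A to F (paths whose first edge points into A):
  P1: A <- M <- D -> F
  P2: A <- M -> F
Condition 1 (no descendant of A in the set): holds — descendants of A are {F}; none are in {}.
Condition 2 (every backdoor path blocked by {}):
  P1: open — no interior node is in the conditioning set.
  P2: open — no interior node is in the conditioning set.
{} does not satisfy the backdoor criterion.

No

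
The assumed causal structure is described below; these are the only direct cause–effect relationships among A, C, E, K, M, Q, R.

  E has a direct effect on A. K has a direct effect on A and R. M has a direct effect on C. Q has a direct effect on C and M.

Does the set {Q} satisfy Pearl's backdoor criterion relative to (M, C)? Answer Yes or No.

Yes

Backdoor paths from M to C (paths whose first edge points into M):
  P1: M <- Q -> C
Condition 1 (no descendant of M in the set): holds — descendants of M are {C}; none are in {Q}.
Condition 2 (every backdoor path blocked by {Q}):
  P1: blocked at fork node Q ∈ conditioning set.
{Q} satisfies the backdoor criterion.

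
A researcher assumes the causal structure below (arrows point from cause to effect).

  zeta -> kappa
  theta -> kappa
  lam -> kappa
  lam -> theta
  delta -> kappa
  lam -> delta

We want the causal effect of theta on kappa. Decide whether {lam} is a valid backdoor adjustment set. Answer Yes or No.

Yes

Backdoor paths from theta to kappa (paths whose first edge points into theta):
  P1: theta <- lam -> delta -> kappa
  P2: theta <- lam -> kappa
Condition 1 (no descendant of theta in the set): holds — descendants of theta are {kappa}; none are in {lam}.
Condition 2 (every backdoor path blocked by {lam}):
  P1: blocked at fork node lam ∈ conditioning set.
  P2: blocked at fork node lam ∈ conditioning set.
{lam} satisfies the backdoor criterion.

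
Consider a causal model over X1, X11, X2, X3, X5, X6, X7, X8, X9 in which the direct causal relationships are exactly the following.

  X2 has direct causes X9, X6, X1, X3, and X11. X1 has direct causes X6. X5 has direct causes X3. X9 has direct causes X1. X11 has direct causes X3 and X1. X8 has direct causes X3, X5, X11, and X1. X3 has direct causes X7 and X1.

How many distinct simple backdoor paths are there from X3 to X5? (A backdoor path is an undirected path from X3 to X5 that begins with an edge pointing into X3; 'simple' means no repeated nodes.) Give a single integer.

5

A backdoor path from X3 to X5 is any simple undirected path whose first edge points into X3 (i.e. leaves X3 via a parent).
Parents of X3: {X1, X7}.
Enumerating:
  P1: X3 <- X1 <- X6 -> X2 <- X11 -> X8 <- X5
  P2: X3 <- X1 -> X9 -> X2 <- X11 -> X8 <- X5
  P3: X3 <- X1 -> X11 -> X8 <- X5
  P4: X3 <- X1 -> X8 <- X5
  P5: X3 <- X1 -> X2 <- X11 -> X8 <- X5
That exhausts the simple backdoor paths. Count: 5.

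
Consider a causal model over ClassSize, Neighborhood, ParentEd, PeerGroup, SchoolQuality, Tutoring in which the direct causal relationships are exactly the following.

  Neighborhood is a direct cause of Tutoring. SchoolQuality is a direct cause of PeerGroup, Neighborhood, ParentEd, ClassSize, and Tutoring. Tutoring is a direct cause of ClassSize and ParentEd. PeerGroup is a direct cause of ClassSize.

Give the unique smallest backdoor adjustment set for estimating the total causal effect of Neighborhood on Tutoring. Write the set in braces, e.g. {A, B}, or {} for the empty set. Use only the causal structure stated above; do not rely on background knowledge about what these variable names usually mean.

Variables eligible for adjustment (non-descendants of Neighborhood, excluding Neighborhood and Tutoring): {PeerGroup, SchoolQuality}.
Backdoor paths from Neighborhood to Tutoring:
  P1: Neighborhood <- SchoolQuality -> PeerGroup -> ClassSize <- Tutoring
  P2: Neighborhood <- SchoolQuality -> Tutoring
  P3: Neighborhood <- SchoolQuality -> ParentEd <- Tutoring
  P4: Neighborhood <- SchoolQuality -> ClassSize <- Tutoring
The empty set is not sufficient: P2 (Neighborhood <- SchoolQuality -> Tutoring) has no collider blocking it and no conditioned non-collider, so it is open.
Try {SchoolQuality}:
  P1: blocked at fork node SchoolQuality ∈ conditioning set.
  P2: blocked at fork node SchoolQuality ∈ conditioning set.
  P3: blocked at fork node SchoolQuality ∈ conditioning set.
  P4: blocked at fork node SchoolQuality ∈ conditioning set.
{SchoolQuality} contains no descendant of Neighborhood and blocks every backdoor path.
No other singleton works — e.g. {PeerGroup} leaves P2 open — so {SchoolQuality} is the unique smallest valid adjustment set.

{SchoolQuality}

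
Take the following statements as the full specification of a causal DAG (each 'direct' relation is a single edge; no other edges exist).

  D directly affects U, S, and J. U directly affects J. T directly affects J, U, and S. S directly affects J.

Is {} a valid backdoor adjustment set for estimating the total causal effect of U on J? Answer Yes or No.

No

Backdoor paths from U to J (paths whose first edge points into U):
  P1: U <- D -> S <- T -> J
  P2: U <- D -> S -> J
  P3: U <- D -> J
  P4: U <- T -> S <- D -> J
  P5: U <- T -> S -> J
  P6: U <- T -> J
Condition 1 (no descendant of U in the set): holds — descendants of U are {J}; none are in {}.
Condition 2 (every backdoor path blocked by {}):
  P1: blocked at collider S (neither it nor any descendant is in the conditioning set).
  P2: open — no interior node is in the conditioning set.
  P3: open — no interior node is in the conditioning set.
  P4: blocked at collider S (neither it nor any descendant is in the conditioning set).
  P5: open — no interior node is in the conditioning set.
  P6: open — no interior node is in the conditioning set.
{} does not satisfy the backdoor criterion.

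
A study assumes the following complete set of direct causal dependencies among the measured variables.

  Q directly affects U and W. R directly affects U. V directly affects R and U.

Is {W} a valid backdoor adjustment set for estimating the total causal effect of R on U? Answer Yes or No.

Backdoor paths from R to U (paths whose first edge points into R):
  P1: R <- V -> U
Condition 1 (no descendant of R in the set): holds — descendants of R are {U}; none are in {W}.
Condition 2 (every backdoor path blocked by {W}):
  P1: open — no interior node is in the conditioning set.
{W} does not satisfy the backdoor criterion.

No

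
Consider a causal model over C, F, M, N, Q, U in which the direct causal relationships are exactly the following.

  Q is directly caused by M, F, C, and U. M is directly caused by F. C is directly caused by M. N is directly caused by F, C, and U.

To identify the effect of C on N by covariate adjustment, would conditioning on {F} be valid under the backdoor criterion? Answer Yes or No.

Backdoor paths from C to N (paths whose first edge points into C):
  P1: C <- M <- F -> N
  P2: C <- M <- F -> Q <- U -> N
  P3: C <- M -> Q <- F -> N
  P4: C <- M -> Q <- U -> N
Condition 1 (no descendant of C in the set): holds — descendants of C are {N, Q}; none are in {F}.
Condition 2 (every backdoor path blocked by {F}):
  P1: blocked at fork node F ∈ conditioning set.
  P2: blocked at fork node F ∈ conditioning set.
  P3: blocked at collider Q (neither it nor any descendant is in the conditioning set).
  P4: blocked at collider Q (neither it nor any descendant is in the conditioning set).
{F} satisfies the backdoor criterion.

Yes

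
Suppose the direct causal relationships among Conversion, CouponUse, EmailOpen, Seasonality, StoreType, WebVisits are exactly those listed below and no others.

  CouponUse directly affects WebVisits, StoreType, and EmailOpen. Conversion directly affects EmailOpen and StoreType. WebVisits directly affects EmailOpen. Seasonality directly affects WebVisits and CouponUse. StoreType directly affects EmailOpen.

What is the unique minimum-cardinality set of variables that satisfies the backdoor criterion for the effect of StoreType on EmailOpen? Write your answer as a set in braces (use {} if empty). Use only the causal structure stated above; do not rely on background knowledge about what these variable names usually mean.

Variables eligible for adjustment (non-descendants of StoreType, excluding StoreType and EmailOpen): {Conversion, CouponUse, Seasonality, WebVisits}.
Backdoor paths from StoreType to EmailOpen:
  P1: StoreType <- Conversion -> EmailOpen
  P2: StoreType <- CouponUse <- Seasonality -> WebVisits -> EmailOpen
  P3: StoreType <- CouponUse -> WebVisits -> EmailOpen
  P4: StoreType <- CouponUse -> EmailOpen
The empty set is not sufficient: P1 (StoreType <- Conversion -> EmailOpen) has no collider blocking it and no conditioned non-collider, so it is open.
Try {Conversion, CouponUse}:
  P1: blocked at fork node Conversion ∈ conditioning set.
  P2: blocked at chain node CouponUse ∈ conditioning set.
  P3: blocked at fork node CouponUse ∈ conditioning set.
  P4: blocked at fork node CouponUse ∈ conditioning set.
{Conversion, CouponUse} contains no descendant of StoreType and blocks every backdoor path.
Every element of {Conversion, CouponUse} is needed (dropping Conversion leaves P1 open; dropping CouponUse leaves P2 open), so no proper subset is valid.
Among all size-2 subsets of the eligible variables, only {Conversion, CouponUse} blocks every backdoor path, so it is the unique smallest valid adjustment set.

{Conversion, CouponUse}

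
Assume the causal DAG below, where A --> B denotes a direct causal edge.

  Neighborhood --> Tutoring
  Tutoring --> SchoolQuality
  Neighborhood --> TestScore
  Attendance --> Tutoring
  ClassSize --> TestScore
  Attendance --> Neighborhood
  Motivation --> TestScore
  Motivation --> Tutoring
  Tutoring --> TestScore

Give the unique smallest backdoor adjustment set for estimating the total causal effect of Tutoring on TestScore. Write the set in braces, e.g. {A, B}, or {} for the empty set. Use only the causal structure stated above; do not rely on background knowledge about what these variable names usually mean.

Variables eligible for adjustment (non-descendants of Tutoring, excluding Tutoring and TestScore): {Attendance, ClassSize, Motivation, Neighborhood}.
Backdoor paths from Tutoring to TestScore:
  P1: Tutoring <- Motivation -> TestScore
  P2: Tutoring <- Attendance -> Neighborhood -> TestScore
  P3: Tutoring <- Neighborhood -> TestScore
The empty set is not sufficient: P1 (Tutoring <- Motivation -> TestScore) has no collider blocking it and no conditioned non-collider, so it is open.
Try {Motivation, Neighborhood}:
  P1: blocked at fork node Motivation ∈ conditioning set.
  P2: blocked at chain node Neighborhood ∈ conditioning set.
  P3: blocked at fork node Neighborhood ∈ conditioning set.
{Motivation, Neighborhood} contains no descendant of Tutoring and blocks every backdoor path.
Every element of {Motivation, Neighborhood} is needed (dropping Motivation leaves P1 open; dropping Neighborhood leaves P2 open), so no proper subset is valid.
Among all size-2 subsets of the eligible variables, only {Motivation, Neighborhood} blocks every backdoor path, so it is the unique smallest valid adjustment set.

{Motivation, Neighborhood}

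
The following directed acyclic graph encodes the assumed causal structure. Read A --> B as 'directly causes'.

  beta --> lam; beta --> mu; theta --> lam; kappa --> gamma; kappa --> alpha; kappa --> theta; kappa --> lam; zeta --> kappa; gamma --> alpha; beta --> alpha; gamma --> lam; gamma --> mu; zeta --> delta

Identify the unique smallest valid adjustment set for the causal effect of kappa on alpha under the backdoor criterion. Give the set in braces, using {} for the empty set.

Variables eligible for adjustment (non-descendants of kappa, excluding kappa and alpha): {beta, delta, zeta}.
Backdoor paths from kappa to alpha:
  (none)
With no backdoor paths the empty set already satisfies the criterion, and it is trivially minimal.

{}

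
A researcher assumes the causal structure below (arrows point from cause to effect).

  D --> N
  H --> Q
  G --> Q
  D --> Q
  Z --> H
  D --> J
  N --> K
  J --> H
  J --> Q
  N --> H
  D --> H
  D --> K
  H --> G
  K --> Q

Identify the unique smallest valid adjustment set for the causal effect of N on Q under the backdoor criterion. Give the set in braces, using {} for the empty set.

Variables eligible for adjustment (non-descendants of N, excluding N and Q): {D, J, Z}.
Backdoor paths from N to Q:
  P1: N <- D -> K -> Q
  P2: N <- D -> J -> H -> G -> Q
  P3: N <- D -> J -> H -> Q
  P4: N <- D -> J -> Q
  P5: N <- D -> H <- J -> Q
  P6: N <- D -> H -> G -> Q
  P7: N <- D -> H -> Q
  P8: N <- D -> Q
The empty set is not sufficient: P1 (N <- D -> K -> Q) has no collider blocking it and no conditioned non-collider, so it is open.
Try {D}:
  P1: blocked at fork node D ∈ conditioning set.
  P2: blocked at fork node D ∈ conditioning set.
  P3: blocked at fork node D ∈ conditioning set.
  P4: blocked at fork node D ∈ conditioning set.
  P5: blocked at fork node D ∈ conditioning set.
  P6: blocked at fork node D ∈ conditioning set.
  P7: blocked at fork node D ∈ conditioning set.
  P8: blocked at fork node D ∈ conditioning set.
{D} contains no descendant of N and blocks every backdoor path.
No other singleton works — e.g. {Z} leaves P1 open — so {D} is the unique smallest valid adjustment set.

{D}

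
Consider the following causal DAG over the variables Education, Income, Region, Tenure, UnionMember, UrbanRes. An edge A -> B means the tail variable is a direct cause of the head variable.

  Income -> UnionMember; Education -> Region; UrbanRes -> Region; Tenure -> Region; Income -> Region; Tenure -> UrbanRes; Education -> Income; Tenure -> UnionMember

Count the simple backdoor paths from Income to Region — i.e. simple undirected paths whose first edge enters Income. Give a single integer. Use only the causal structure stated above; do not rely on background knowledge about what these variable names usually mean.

1

A backdoor path from Income to Region is any simple undirected path whose first edge points into Income (i.e. leaves Income via a parent).
Parents of Income: {Education}.
Enumerating:
  P1: Income <- Education -> Region
That exhausts the simple backdoor paths. Count: 1.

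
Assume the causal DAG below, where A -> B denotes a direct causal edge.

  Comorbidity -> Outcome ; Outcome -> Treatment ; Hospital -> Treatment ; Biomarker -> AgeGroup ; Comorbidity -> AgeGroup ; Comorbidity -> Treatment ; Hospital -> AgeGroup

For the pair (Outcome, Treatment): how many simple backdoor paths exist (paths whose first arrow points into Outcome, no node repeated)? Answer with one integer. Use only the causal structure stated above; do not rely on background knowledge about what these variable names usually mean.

2

A backdoor path from Outcome to Treatment is any simple undirected path whose first edge points into Outcome (i.e. leaves Outcome via a parent).
Parents of Outcome: {Comorbidity}.
Enumerating:
  P1: Outcome <- Comorbidity -> Treatment
  P2: Outcome <- Comorbidity -> AgeGroup <- Hospital -> Treatment
That exhausts the simple backdoor paths. Count: 2.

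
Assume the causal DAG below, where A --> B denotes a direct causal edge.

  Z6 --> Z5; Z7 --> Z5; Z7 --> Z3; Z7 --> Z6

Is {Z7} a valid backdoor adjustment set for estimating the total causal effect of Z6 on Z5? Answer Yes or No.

Yes

Backdoor paths from Z6 to Z5 (paths whose first edge points into Z6):
  P1: Z6 <- Z7 -> Z5
Condition 1 (no descendant of Z6 in the set): holds — descendants of Z6 are {Z5}; none are in {Z7}.
Condition 2 (every backdoor path blocked by {Z7}):
  P1: blocked at fork node Z7 ∈ conditioning set.
{Z7} satisfies the backdoor criterion.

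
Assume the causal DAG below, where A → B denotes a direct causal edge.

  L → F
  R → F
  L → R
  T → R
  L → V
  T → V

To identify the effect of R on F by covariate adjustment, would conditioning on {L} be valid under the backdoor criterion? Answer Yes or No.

Backdoor paths from R to F (paths whose first edge points into R):
  P1: R <- T -> V <- L -> F
  P2: R <- L -> F
Condition 1 (no descendant of R in the set): holds — descendants of R are {F}; none are in {L}.
Condition 2 (every backdoor path blocked by {L}):
  P1: blocked at collider V (neither it nor any descendant is in the conditioning set).
  P2: blocked at fork node L ∈ conditioning set.
{L} satisfies the backdoor criterion.

Yes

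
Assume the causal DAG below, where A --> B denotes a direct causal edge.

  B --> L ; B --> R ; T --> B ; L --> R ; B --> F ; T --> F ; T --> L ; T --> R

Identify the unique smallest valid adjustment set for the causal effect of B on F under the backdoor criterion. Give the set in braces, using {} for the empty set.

Variables eligible for adjustment (non-descendants of B, excluding B and F): {T}.
Backdoor paths from B to F:
  P1: B <- T -> F
The empty set is not sufficient: P1 (B <- T -> F) has no collider blocking it and no conditioned non-collider, so it is open.
Try {T}:
  P1: blocked at fork node T ∈ conditioning set.
{T} contains no descendant of B and blocks every backdoor path.
{T} is the unique smallest valid adjustment set.

{T}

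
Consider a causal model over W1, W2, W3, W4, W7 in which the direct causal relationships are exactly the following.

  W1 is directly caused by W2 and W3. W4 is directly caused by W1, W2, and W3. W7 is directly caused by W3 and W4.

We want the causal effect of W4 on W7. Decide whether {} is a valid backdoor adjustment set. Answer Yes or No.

No

Backdoor paths from W4 to W7 (paths whose first edge points into W4):
  P1: W4 <- W2 -> W1 <- W3 -> W7
  P2: W4 <- W3 -> W7
  P3: W4 <- W1 <- W3 -> W7
Condition 1 (no descendant of W4 in the set): holds — descendants of W4 are {W7}; none are in {}.
Condition 2 (every backdoor path blocked by {}):
  P1: blocked at collider W1 (neither it nor any descendant is in the conditioning set).
  P2: open — no interior node is in the conditioning set.
  P3: open — no interior node is in the conditioning set.
{} does not satisfy the backdoor criterion.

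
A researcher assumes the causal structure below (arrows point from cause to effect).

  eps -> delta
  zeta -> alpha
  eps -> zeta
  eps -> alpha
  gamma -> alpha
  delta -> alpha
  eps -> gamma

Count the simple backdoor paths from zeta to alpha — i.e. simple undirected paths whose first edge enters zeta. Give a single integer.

3

A backdoor path from zeta to alpha is any simple undirected path whose first edge points into zeta (i.e. leaves zeta via a parent).
Parents of zeta: {eps}.
Enumerating:
  P1: zeta <- eps -> gamma -> alpha
  P2: zeta <- eps -> delta -> alpha
  P3: zeta <- eps -> alpha
That exhausts the simple backdoor paths. Count: 3.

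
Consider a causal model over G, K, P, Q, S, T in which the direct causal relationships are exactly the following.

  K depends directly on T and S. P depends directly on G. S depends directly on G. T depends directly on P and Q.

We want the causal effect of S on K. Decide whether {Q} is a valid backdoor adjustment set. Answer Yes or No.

Backdoor paths from S to K (paths whose first edge points into S):
  P1: S <- G -> P -> T -> K
Condition 1 (no descendant of S in the set): holds — descendants of S are {K}; none are in {Q}.
Condition 2 (every backdoor path blocked by {Q}):
  P1: open — no interior node is in the conditioning set.
{Q} does not satisfy the backdoor criterion.

No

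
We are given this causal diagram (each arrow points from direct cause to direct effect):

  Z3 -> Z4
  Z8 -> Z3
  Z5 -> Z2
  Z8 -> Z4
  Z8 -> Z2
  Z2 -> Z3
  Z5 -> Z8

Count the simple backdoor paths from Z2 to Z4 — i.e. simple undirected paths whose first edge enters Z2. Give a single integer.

4

A backdoor path from Z2 to Z4 is any simple undirected path whose first edge points into Z2 (i.e. leaves Z2 via a parent).
Parents of Z2: {Z5, Z8}.
Enumerating:
  P1: Z2 <- Z5 -> Z8 -> Z3 -> Z4
  P2: Z2 <- Z5 -> Z8 -> Z4
  P3: Z2 <- Z8 -> Z3 -> Z4
  P4: Z2 <- Z8 -> Z4
That exhausts the simple backdoor paths. Count: 4.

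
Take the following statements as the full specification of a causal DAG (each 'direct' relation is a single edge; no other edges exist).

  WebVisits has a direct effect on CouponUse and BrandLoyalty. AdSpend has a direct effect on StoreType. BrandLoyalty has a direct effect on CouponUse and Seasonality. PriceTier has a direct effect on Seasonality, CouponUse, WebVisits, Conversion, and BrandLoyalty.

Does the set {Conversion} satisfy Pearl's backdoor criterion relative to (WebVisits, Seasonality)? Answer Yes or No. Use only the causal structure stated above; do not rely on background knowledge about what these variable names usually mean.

No

Backdoor paths from WebVisits to Seasonality (paths whose first edge points into WebVisits):
  P1: WebVisits <- PriceTier -> BrandLoyalty -> Seasonality
  P2: WebVisits <- PriceTier -> CouponUse <- BrandLoyalty -> Seasonality
  P3: WebVisits <- PriceTier -> Seasonality
Condition 1 (no descendant of WebVisits in the set): holds — descendants of WebVisits are {BrandLoyalty, CouponUse, Seasonality}; none are in {Conversion}.
Condition 2 (every backdoor path blocked by {Conversion}):
  P1: open — no interior node is in the conditioning set.
  P2: blocked at collider CouponUse (neither it nor any descendant is in the conditioning set).
  P3: open — no interior node is in the conditioning set.
{Conversion} does not satisfy the backdoor criterion.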